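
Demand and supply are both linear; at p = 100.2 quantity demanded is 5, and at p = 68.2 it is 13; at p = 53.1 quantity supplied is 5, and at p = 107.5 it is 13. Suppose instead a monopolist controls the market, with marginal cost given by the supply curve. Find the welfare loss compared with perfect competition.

Demand slope = (68.2 − 100.2)/(13 − 5) = −4, so p = 120.2 − 4q.
Supply slope = (107.5 − 53.1)/(13 − 5) = 6.8, so p = 19.1 + 6.8q.
Competitive equilibrium: 120.2 − 4q = 19.1 + 6.8q → q* = 9.36111, p* = 82.75556.
Marginal revenue: MR = 120.2 − 8q. Set MR = MC: 120.2 − 8q = 19.1 + 6.8q → q_m = 6.83108.
Price p_m = 120.2 − 4·6.83108 = 92.87568; MC(q_m) = 19.1 + 6.8·6.83108 = 65.55134.
Competitive q* = 9.36111, so Δq = 2.53003; wedge = 92.87568 − 65.55134 = 27.32434.
DWL = ½ × 2.53003 × 27.32434 = 34.57.

34.57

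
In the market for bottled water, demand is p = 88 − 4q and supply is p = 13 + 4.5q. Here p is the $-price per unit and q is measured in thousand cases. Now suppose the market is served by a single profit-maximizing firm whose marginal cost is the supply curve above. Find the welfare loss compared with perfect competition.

Competitive equilibrium: 88 − 4q = 13 + 4.5q → q* = 8.8235, p* = 52.7059.
Marginal revenue: MR = 88 − 8q. Set MR = MC: 88 − 8q = 13 + 4.5q → q_m = 6.
Price p_m = 88 − 4·6 = 64; MC(q_m) = 13 + 4.5·6 = 40.
Competitive q* = 8.8235, so Δq = 2.8235; wedge = 64 − 40 = 24.
Deadweight loss = ½ × 2.8235 × 24 = $33.88 thousand.

$33.88 thousand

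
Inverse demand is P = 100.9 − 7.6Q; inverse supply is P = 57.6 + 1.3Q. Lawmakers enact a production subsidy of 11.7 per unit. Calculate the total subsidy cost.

Competitive equilibrium: 100.9 − 7.6Q = 57.6 + 1.3Q → Q* = 4.8652, P* = 63.9247.
The subsidy lowers effective supply by 11.7: P = 45.9 + 1.3Q.
New quantity: 100.9 − 7.6Q = 45.9 + 1.3Q → Q' = 6.1798.
Total subsidy cost = 11.7 × 6.1798 = 72.30.

72.30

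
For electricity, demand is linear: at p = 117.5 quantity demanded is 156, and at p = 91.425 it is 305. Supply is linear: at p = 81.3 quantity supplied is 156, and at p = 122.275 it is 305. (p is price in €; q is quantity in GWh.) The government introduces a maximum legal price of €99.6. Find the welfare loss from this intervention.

Demand slope = (91.425 − 117.5)/(305 − 156) = −0.175, so p = 144.8 − 0.175q.
Supply slope = (122.275 − 81.3)/(305 − 156) = 0.275, so p = 38.4 + 0.275q.
Competitive equilibrium: 144.8 − 0.175q = 38.4 + 0.275q → q* = 236.4444, p* = 103.4222.
At the ceiling p = 99.6, quantity supplied = (99.6 − 38.4)/0.275 = 222.5455.
Willingness to pay at q' = 222.5455: 144.8 − 0.175·222.5455 = 105.8545.
Δq = 236.4444 − 222.5455 = 13.8989; wedge = 105.8545 − 99.6 = 6.2545.
Welfare loss = ½ × 13.8989 × 6.2545 = €43.47.

€43.47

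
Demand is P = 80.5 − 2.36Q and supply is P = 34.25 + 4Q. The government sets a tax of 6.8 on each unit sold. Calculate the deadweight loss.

Competitive equilibrium: 80.5 − 2.36Q = 34.25 + 4Q → Q* = 7.272, P* = 63.3381.
With the tax, the buyer price exceeds the seller price by 6.8: (80.5 − 2.36Q) − (34.25 + 4Q) = 6.8 → Q' = 6.2028.
ΔQ = 7.272 − 6.2028 = 1.0692; the wedge equals the tax, 6.8.
Welfare loss = ½ × 1.0692 × 6.8 = 3.64.

3.64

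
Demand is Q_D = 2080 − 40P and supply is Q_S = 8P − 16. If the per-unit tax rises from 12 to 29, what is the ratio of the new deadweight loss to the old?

5.840

In inverse form: demand P = 52 − 0.025Q, supply P = 2 + 0.125Q.
Competitive equilibrium: 52 − 0.025Q = 2 + 0.125Q → Q* = 333.3333, P* = 43.6667.
For a per-unit tax t: ΔQ = t/0.15, so DWL = ½·t·(t/0.15) = t²/0.3.
At t = 12: DWL = 480. At t = 29: DWL = 2803.333.
Ratio = (29/12)² = 5.840.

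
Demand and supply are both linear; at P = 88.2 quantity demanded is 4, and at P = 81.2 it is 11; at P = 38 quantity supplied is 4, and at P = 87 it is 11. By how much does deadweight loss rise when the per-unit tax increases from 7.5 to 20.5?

22.75

Demand slope = (81.2 − 88.2)/(11 − 4) = −1, so P = 92.2 − Q.
Supply slope = (87 − 38)/(11 − 4) = 7, so P = 10 + 7Q.
Competitive equilibrium: 92.2 − Q = 10 + 7Q → Q* = 10.275, P* = 81.925.
For a per-unit tax t: ΔQ = t/8, so DWL = ½·t·(t/8) = t²/16.
At t = 7.5: DWL = 3.516. At t = 20.5: DWL = 26.266.
Increase = 26.266 − 3.516 = 22.75.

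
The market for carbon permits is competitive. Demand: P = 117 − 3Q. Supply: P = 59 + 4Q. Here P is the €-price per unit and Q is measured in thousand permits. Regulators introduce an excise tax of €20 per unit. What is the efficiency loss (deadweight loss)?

€28.57 thousand

Competitive equilibrium: 117 − 3Q = 59 + 4Q → Q* = 8.2857, P* = 92.1429.
With the tax, the buyer price exceeds the seller price by 20: (117 − 3Q) − (59 + 4Q) = 20 → Q' = 5.4286.
ΔQ = 8.2857 − 5.4286 = 2.8571; the wedge equals the tax, 20.
DWL = ½ × 2.8571 × 20 = €28.57 thousand.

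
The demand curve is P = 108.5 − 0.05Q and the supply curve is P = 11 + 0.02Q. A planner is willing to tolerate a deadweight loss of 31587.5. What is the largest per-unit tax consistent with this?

66.5

Competitive equilibrium: 108.5 − 0.05Q = 11 + 0.02Q → Q* = 1392.8571, P* = 38.8571.
A tax t gives ΔQ = t/0.07 and wedge t, so DWL = t²/0.14.
t²/0.14 = 31587.5 → t² = 4422.25 → t = 66.5.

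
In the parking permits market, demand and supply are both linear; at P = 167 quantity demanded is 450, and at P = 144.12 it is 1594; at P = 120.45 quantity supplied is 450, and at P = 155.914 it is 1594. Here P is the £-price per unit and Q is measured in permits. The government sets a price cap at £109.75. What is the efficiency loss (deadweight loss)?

Demand slope = (144.12 − 167)/(1594 − 450) = −0.02, so P = 176 − 0.02Q.
Supply slope = (155.914 − 120.45)/(1594 − 450) = 0.031, so P = 106.5 + 0.031Q.
Competitive equilibrium: 176 − 0.02Q = 106.5 + 0.031Q → Q* = 1362.7451, P* = 148.7451.
At the ceiling P = 109.75, quantity supplied = (109.75 − 106.5)/0.031 = 104.83871.
Willingness to pay at Q' = 104.83871: 176 − 0.02·104.83871 = 173.90323.
ΔQ = 1362.7451 − 104.83871 = 1257.90639; wedge = 173.90323 − 109.75 = 64.15323.
DWL = ½ × 1257.90639 × 64.15323 = £40349.38.

£40349.38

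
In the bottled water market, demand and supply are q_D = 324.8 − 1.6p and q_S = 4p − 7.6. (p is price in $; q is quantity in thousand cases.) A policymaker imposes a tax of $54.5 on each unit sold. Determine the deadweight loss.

$1697.29 thousand

In inverse form: demand p = 203 − 0.625q, supply p = 1.9 + 0.25q.
Competitive equilibrium: 203 − 0.625q = 1.9 + 0.25q → q* = 229.8286, p* = 59.3571.
With the tax, the buyer price exceeds the seller price by 54.5: (203 − 0.625q) − (1.9 + 0.25q) = 54.5 → q' = 167.5429.
Δq = 229.8286 − 167.5429 = 62.2857; the wedge equals the tax, 54.5.
The triangle = ½ × 62.2857 × 54.5 = $1697.29 thousand.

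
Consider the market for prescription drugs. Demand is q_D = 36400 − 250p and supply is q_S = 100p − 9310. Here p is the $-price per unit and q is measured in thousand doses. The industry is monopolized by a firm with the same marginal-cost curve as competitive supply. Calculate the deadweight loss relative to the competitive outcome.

In inverse form: demand p = 145.6 − 0.004q, supply p = 93.1 + 0.01q.
Competitive equilibrium: 145.6 − 0.004q = 93.1 + 0.01q → q* = 3750, p* = 130.6.
Marginal revenue: MR = 145.6 − 0.008q. Set MR = MC: 145.6 − 0.008q = 93.1 + 0.01q → q_m = 2916.66667.
Price p_m = 145.6 − 0.004·2916.66667 = 133.93333; MC(q_m) = 93.1 + 0.01·2916.66667 = 122.26667.
Competitive q* = 3750, so Δq = 833.33333; wedge = 133.93333 − 122.26667 = 11.66666.
Welfare loss = ½ × 833.33333 × 11.66666 = $4861.11 thousand.

$4861.11 thousand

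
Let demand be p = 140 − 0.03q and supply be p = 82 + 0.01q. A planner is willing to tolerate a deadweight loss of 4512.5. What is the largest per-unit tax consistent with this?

Competitive equilibrium: 140 − 0.03q = 82 + 0.01q → q* = 1450, p* = 96.5.
A tax t gives Δq = t/0.04 and wedge t, so DWL = t²/0.08.
t²/0.08 = 4512.5 → t² = 361 → t = 19.

19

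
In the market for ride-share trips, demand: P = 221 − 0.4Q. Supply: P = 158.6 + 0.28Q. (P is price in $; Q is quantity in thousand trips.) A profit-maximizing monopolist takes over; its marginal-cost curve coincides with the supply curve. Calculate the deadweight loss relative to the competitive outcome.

$392.74 thousand

Competitive equilibrium: 221 − 0.4Q = 158.6 + 0.28Q → Q* = 91.7647, P* = 184.2941.
Marginal revenue: MR = 221 − 0.8Q. Set MR = MC: 221 − 0.8Q = 158.6 + 0.28Q → Q_m = 57.7778.
Price P_m = 221 − 0.4·57.7778 = 197.8889; MC(Q_m) = 158.6 + 0.28·57.7778 = 174.7778.
Competitive Q* = 91.7647, so ΔQ = 33.9869; wedge = 197.8889 − 174.7778 = 23.1111.
The triangle = ½ × 33.9869 × 23.1111 = $392.74 thousand.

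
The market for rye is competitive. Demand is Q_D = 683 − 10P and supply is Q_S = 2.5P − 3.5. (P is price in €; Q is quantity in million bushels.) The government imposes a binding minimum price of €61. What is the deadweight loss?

In inverse form: demand P = 68.3 − 0.1Q, supply P = 1.4 + 0.4Q.
Competitive equilibrium: 68.3 − 0.1Q = 1.4 + 0.4Q → Q* = 133.8, P* = 54.92.
At the floor P = 61, quantity demanded = (68.3 − 61)/0.1 = 73.
Sellers' marginal cost at Q' = 73: 1.4 + 0.4·73 = 30.6.
ΔQ = 133.8 − 73 = 60.8; wedge = 61 − 30.6 = 30.4.
Welfare loss = ½ × 60.8 × 30.4 = €924.16 million.

€924.16 million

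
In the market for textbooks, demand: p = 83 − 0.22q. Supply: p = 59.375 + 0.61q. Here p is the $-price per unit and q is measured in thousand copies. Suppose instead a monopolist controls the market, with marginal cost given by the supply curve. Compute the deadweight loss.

Competitive equilibrium: 83 − 0.22q = 59.375 + 0.61q → q* = 28.4639, p* = 76.738.
Marginal revenue: MR = 83 − 0.44q. Set MR = MC: 83 − 0.44q = 59.375 + 0.61q → q_m = 22.5.
Price p_m = 83 − 0.22·22.5 = 78.05; MC(q_m) = 59.375 + 0.61·22.5 = 73.1.
Competitive q* = 28.4639, so Δq = 5.9639; wedge = 78.05 − 73.1 = 4.95.
The triangle = ½ × 5.9639 × 4.95 = $14.76 thousand.

$14.76 thousand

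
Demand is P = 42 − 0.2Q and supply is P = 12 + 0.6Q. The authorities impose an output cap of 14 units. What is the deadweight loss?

Competitive equilibrium: 42 − 0.2Q = 12 + 0.6Q → Q* = 37.5, P* = 34.5.
At Q = 14: demand price = 42 − 0.2·14 = 39.2; supply price = 12 + 0.6·14 = 20.4.
ΔQ = 37.5 − 14 = 23.5; wedge = 39.2 − 20.4 = 18.8.
Deadweight loss = ½ × 23.5 × 18.8 = 220.90.

220.90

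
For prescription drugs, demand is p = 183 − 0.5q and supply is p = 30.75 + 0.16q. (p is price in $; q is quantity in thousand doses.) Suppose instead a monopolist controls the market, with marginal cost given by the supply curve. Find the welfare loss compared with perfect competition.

Competitive equilibrium: 183 − 0.5q = 30.75 + 0.16q → q* = 230.6818, p* = 67.6591.
Marginal revenue: MR = 183 − q. Set MR = MC: 183 − q = 30.75 + 0.16q → q_m = 131.25.
Price p_m = 183 − 0.5·131.25 = 117.375; MC(q_m) = 30.75 + 0.16·131.25 = 51.75.
Competitive q* = 230.6818, so Δq = 99.4318; wedge = 117.375 − 51.75 = 65.625.
Deadweight loss = ½ × 99.4318 × 65.625 = $3262.61 thousand.

$3262.61 thousand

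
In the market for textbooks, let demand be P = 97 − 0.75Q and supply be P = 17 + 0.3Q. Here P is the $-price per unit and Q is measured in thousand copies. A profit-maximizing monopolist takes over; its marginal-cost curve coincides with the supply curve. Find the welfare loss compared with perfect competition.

Competitive equilibrium: 97 − 0.75Q = 17 + 0.3Q → Q* = 76.1905, P* = 39.8571.
Marginal revenue: MR = 97 − 1.5Q. Set MR = MC: 97 − 1.5Q = 17 + 0.3Q → Q_m = 44.4444.
Price P_m = 97 − 0.75·44.4444 = 63.6667; MC(Q_m) = 17 + 0.3·44.4444 = 30.3333.
Competitive Q* = 76.1905, so ΔQ = 31.7461; wedge = 63.6667 − 30.3333 = 33.3334.
DWL = ½ × 31.7461 × 33.3334 = $529.10 thousand.

$529.10 thousand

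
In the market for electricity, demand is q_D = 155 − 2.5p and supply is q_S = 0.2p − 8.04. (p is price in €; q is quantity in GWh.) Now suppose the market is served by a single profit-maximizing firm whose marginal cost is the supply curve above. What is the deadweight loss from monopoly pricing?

€0.21

In inverse form: demand p = 62 − 0.4q, supply p = 40.2 + 5q.
Competitive equilibrium: 62 − 0.4q = 40.2 + 5q → q* = 4.037, p* = 60.3852.
Marginal revenue: MR = 62 − 0.8q. Set MR = MC: 62 − 0.8q = 40.2 + 5q → q_m = 3.7586.
Price p_m = 62 − 0.4·3.7586 = 60.4966; MC(q_m) = 40.2 + 5·3.7586 = 58.993.
Competitive q* = 4.037, so Δq = 0.2784; wedge = 60.4966 − 58.993 = 1.5036.
Welfare loss = ½ × 0.2784 × 1.5036 = €0.21.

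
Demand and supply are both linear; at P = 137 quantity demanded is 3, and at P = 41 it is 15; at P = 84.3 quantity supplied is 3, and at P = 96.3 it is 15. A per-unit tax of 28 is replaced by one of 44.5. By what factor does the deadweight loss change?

Demand slope = (41 − 137)/(15 − 3) = −8, so P = 161 − 8Q.
Supply slope = (96.3 − 84.3)/(15 − 3) = 1, so P = 81.3 + Q.
Competitive equilibrium: 161 − 8Q = 81.3 + Q → Q* = 8.8556, P* = 90.1556.
For a per-unit tax t: ΔQ = t/9, so DWL = ½·t·(t/9) = t²/18.
At t = 28: DWL = 43.556. At t = 44.5: DWL = 110.014.
Ratio = (44.5/28)² = 2.526.

2.526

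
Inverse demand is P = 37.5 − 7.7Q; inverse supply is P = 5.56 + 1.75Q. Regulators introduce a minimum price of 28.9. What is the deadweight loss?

Competitive equilibrium: 37.5 − 7.7Q = 5.56 + 1.75Q → Q* = 3.3799, P* = 11.4748.
At the floor P = 28.9, quantity demanded = (37.5 − 28.9)/7.7 = 1.1169.
Sellers' marginal cost at Q' = 1.1169: 5.56 + 1.75·1.1169 = 7.5146.
ΔQ = 3.3799 − 1.1169 = 2.263; wedge = 28.9 − 7.5146 = 21.3854.
Deadweight loss = ½ × 2.263 × 21.3854 = 24.20.

24.20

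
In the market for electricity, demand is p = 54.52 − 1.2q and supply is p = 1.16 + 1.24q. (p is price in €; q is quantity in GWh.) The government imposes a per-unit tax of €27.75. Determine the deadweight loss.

€157.80

Competitive equilibrium: 54.52 − 1.2q = 1.16 + 1.24q → q* = 21.8689, p* = 28.2774.
With the tax, the buyer price exceeds the seller price by 27.75: (54.52 − 1.2q) − (1.16 + 1.24q) = 27.75 → q' = 10.4959.
Δq = 21.8689 − 10.4959 = 11.373; the wedge equals the tax, 27.75.
DWL = ½ × 11.373 × 27.75 = €157.80.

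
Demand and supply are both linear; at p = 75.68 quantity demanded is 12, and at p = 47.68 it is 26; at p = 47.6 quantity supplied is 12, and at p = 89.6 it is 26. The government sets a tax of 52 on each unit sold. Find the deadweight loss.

Demand slope = (47.68 − 75.68)/(26 − 12) = −2, so p = 99.68 − 2q.
Supply slope = (89.6 − 47.6)/(26 − 12) = 3, so p = 11.6 + 3q.
Competitive equilibrium: 99.68 − 2q = 11.6 + 3q → q* = 17.616, p* = 64.448.
With the tax, the buyer price exceeds the seller price by 52: (99.68 − 2q) − (11.6 + 3q) = 52 → q' = 7.216.
Δq = 17.616 − 7.216 = 10.4; the wedge equals the tax, 52.
DWL = ½ × 10.4 × 52 = 270.40.

270.40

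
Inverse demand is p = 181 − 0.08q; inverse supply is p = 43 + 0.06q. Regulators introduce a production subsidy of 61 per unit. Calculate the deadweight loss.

Competitive equilibrium: 181 − 0.08q = 43 + 0.06q → q* = 985.7143, p* = 102.1429.
The subsidy lowers effective supply by 61: p = 0.06q − 18.
New quantity: 181 − 0.08q = 0.06q − 18 → q' = 1421.4286.
Overproduction Δq = 1421.4286 − 985.7143 = 435.7143; wedge = subsidy = 61.
Deadweight loss = ½ × 435.7143 × 61 = 13289.29.

13289.29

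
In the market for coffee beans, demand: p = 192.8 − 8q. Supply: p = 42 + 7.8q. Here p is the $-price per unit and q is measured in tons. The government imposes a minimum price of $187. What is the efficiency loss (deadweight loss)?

$614.46

Competitive equilibrium: 192.8 − 8q = 42 + 7.8q → q* = 9.5443, p* = 116.4456.
At the floor p = 187, quantity demanded = (192.8 − 187)/8 = 0.725.
Sellers' marginal cost at q' = 0.725: 42 + 7.8·0.725 = 47.655.
Δq = 9.5443 − 0.725 = 8.8193; wedge = 187 − 47.655 = 139.345.
DWL = ½ × 8.8193 × 139.345 = $614.46.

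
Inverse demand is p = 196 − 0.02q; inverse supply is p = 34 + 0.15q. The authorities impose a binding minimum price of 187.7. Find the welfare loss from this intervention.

24597.36

Competitive equilibrium: 196 − 0.02q = 34 + 0.15q → q* = 952.9412, p* = 176.9412.
At the floor p = 187.7, quantity demanded = (196 − 187.7)/0.02 = 415.
Sellers' marginal cost at q' = 415: 34 + 0.15·415 = 96.25.
Δq = 952.9412 − 415 = 537.9412; wedge = 187.7 − 96.25 = 91.45.
DWL = ½ × 537.9412 × 91.45 = 24597.36.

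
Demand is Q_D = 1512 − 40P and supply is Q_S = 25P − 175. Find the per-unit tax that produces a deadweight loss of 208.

5.2

In inverse form: demand P = 37.8 − 0.025Q, supply P = 7 + 0.04Q.
Competitive equilibrium: 37.8 − 0.025Q = 7 + 0.04Q → Q* = 473.8462, P* = 25.9538.
A tax t gives ΔQ = t/0.065 and wedge t, so DWL = t²/0.13.
t²/0.13 = 208 → t² = 27.04 → t = 5.2.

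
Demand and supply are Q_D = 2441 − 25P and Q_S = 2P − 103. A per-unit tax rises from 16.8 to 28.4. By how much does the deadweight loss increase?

In inverse form: demand P = 97.64 − 0.04Q, supply P = 51.5 + 0.5Q.
Competitive equilibrium: 97.64 − 0.04Q = 51.5 + 0.5Q → Q* = 85.4444, P* = 94.2222.
For a per-unit tax t: ΔQ = t/0.54, so DWL = ½·t·(t/0.54) = t²/1.08.
At t = 16.8: DWL = 261.333. At t = 28.4: DWL = 746.815.
Increase = 746.815 − 261.333 = 485.48.

485.48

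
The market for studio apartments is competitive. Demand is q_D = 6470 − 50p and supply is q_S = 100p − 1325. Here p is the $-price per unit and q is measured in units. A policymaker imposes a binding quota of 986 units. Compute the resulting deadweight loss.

In inverse form: demand p = 129.4 − 0.02q, supply p = 13.25 + 0.01q.
Competitive equilibrium: 129.4 − 0.02q = 13.25 + 0.01q → q* = 3871.6667, p* = 51.9667.
At q = 986: demand price = 129.4 − 0.02·986 = 109.68; supply price = 13.25 + 0.01·986 = 23.11.
Δq = 3871.6667 − 986 = 2885.6667; wedge = 109.68 − 23.11 = 86.57.
Welfare loss = ½ × 2885.6667 × 86.57 = $124906.08.

$124906.08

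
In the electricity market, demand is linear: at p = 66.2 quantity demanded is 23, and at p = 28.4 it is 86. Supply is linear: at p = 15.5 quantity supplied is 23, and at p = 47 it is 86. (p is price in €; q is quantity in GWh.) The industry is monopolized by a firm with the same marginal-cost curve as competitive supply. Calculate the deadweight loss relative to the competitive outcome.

Demand slope = (28.4 − 66.2)/(86 − 23) = −0.6, so p = 80 − 0.6q.
Supply slope = (47 − 15.5)/(86 − 23) = 0.5, so p = 4 + 0.5q.
Competitive equilibrium: 80 − 0.6q = 4 + 0.5q → q* = 69.0909, p* = 38.5455.
Marginal revenue: MR = 80 − 1.2q. Set MR = MC: 80 − 1.2q = 4 + 0.5q → q_m = 44.7059.
Price p_m = 80 − 0.6·44.7059 = 53.1765; MC(q_m) = 4 + 0.5·44.7059 = 26.353.
Competitive q* = 69.0909, so Δq = 24.385; wedge = 53.1765 − 26.353 = 26.8235.
Deadweight loss = ½ × 24.385 × 26.8235 = €327.05.

€327.05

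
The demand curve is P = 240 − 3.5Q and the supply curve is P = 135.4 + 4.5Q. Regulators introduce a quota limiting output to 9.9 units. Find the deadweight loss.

Competitive equilibrium: 240 − 3.5Q = 135.4 + 4.5Q → Q* = 13.075, P* = 194.2375.
At Q = 9.9: demand price = 240 − 3.5·9.9 = 205.35; supply price = 135.4 + 4.5·9.9 = 179.95.
ΔQ = 13.075 − 9.9 = 3.175; wedge = 205.35 − 179.95 = 25.4.
The triangle = ½ × 3.175 × 25.4 = 40.32.

40.32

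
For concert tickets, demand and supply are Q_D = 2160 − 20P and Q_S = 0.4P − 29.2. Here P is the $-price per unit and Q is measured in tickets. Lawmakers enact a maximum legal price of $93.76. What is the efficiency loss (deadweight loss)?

$37.48

In inverse form: demand P = 108 − 0.05Q, supply P = 73 + 2.5Q.
Competitive equilibrium: 108 − 0.05Q = 73 + 2.5Q → Q* = 13.7255, P* = 107.3137.
At the ceiling P = 93.76, quantity supplied = (93.76 − 73)/2.5 = 8.304.
Willingness to pay at Q' = 8.304: 108 − 0.05·8.304 = 107.5848.
ΔQ = 13.7255 − 8.304 = 5.4215; wedge = 107.5848 − 93.76 = 13.8248.
DWL = ½ × 5.4215 × 13.8248 = $37.48.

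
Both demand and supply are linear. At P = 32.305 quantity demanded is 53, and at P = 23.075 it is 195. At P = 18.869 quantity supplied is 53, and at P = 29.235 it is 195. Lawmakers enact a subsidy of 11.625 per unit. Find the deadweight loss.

Demand slope = (23.075 − 32.305)/(195 − 53) = −0.065, so P = 35.75 − 0.065Q.
Supply slope = (29.235 − 18.869)/(195 − 53) = 0.073, so P = 15 + 0.073Q.
Competitive equilibrium: 35.75 − 0.065Q = 15 + 0.073Q → Q* = 150.3623, P* = 25.9764.
The subsidy lowers effective supply by 11.625: P = 3.375 + 0.073Q.
New quantity: 35.75 − 0.065Q = 3.375 + 0.073Q → Q' = 234.6014.
Overproduction ΔQ = 234.6014 − 150.3623 = 84.2391; wedge = subsidy = 11.625.
The triangle = ½ × 84.2391 × 11.625 = 489.64.

489.64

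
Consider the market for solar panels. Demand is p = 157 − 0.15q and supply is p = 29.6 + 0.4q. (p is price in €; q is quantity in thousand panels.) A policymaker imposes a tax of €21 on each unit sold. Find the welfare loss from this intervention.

Competitive equilibrium: 157 − 0.15q = 29.6 + 0.4q → q* = 231.6364, p* = 122.2545.
With the tax, the buyer price exceeds the seller price by 21: (157 − 0.15q) − (29.6 + 0.4q) = 21 → q' = 193.4545.
Δq = 231.6364 − 193.4545 = 38.1819; the wedge equals the tax, 21.
Welfare loss = ½ × 38.1819 × 21 = €400.91 thousand.

€400.91 thousand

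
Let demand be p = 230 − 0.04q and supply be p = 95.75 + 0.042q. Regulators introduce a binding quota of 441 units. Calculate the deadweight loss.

Competitive equilibrium: 230 − 0.04q = 95.75 + 0.042q → q* = 1637.1951, p* = 164.5122.
At q = 441: demand price = 230 − 0.04·441 = 212.36; supply price = 95.75 + 0.042·441 = 114.272.
Δq = 1637.1951 − 441 = 1196.1951; wedge = 212.36 − 114.272 = 98.088.
Deadweight loss = ½ × 1196.1951 × 98.088 = 58666.19.

58666.19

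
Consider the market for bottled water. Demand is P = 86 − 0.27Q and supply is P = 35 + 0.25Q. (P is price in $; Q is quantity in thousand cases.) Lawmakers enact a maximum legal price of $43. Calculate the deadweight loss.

Competitive equilibrium: 86 − 0.27Q = 35 + 0.25Q → Q* = 98.0769, P* = 59.5192.
At the ceiling P = 43, quantity supplied = (43 − 35)/0.25 = 32.
Willingness to pay at Q' = 32: 86 − 0.27·32 = 77.36.
ΔQ = 98.0769 − 32 = 66.0769; wedge = 77.36 − 43 = 34.36.
Deadweight loss = ½ × 66.0769 × 34.36 = $1135.20 thousand.

$1135.20 thousand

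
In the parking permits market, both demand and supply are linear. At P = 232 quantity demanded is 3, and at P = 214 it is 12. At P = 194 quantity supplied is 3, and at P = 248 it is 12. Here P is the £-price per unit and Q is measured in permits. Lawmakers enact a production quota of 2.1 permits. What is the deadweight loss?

Demand slope = (214 − 232)/(12 − 3) = −2, so P = 238 − 2Q.
Supply slope = (248 − 194)/(12 − 3) = 6, so P = 176 + 6Q.
Competitive equilibrium: 238 − 2Q = 176 + 6Q → Q* = 7.75, P* = 222.5.
At Q = 2.1: demand price = 238 − 2·2.1 = 233.8; supply price = 176 + 6·2.1 = 188.6.
ΔQ = 7.75 − 2.1 = 5.65; wedge = 233.8 − 188.6 = 45.2.
Deadweight loss = ½ × 5.65 × 45.2 = £127.69.

£127.69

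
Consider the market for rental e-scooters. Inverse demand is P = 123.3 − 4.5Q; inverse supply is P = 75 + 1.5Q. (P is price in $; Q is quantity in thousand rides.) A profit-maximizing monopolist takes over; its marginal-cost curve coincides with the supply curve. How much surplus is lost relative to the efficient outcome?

Competitive equilibrium: 123.3 − 4.5Q = 75 + 1.5Q → Q* = 8.05, P* = 87.075.
Marginal revenue: MR = 123.3 − 9Q. Set MR = MC: 123.3 − 9Q = 75 + 1.5Q → Q_m = 4.6.
Price P_m = 123.3 − 4.5·4.6 = 102.6; MC(Q_m) = 75 + 1.5·4.6 = 81.9.
Competitive Q* = 8.05, so ΔQ = 3.45; wedge = 102.6 − 81.9 = 20.7.
The triangle = ½ × 3.45 × 20.7 = $35.71 thousand.

$35.71 thousand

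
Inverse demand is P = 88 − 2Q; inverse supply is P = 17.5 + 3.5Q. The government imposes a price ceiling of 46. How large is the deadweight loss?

Competitive equilibrium: 88 − 2Q = 17.5 + 3.5Q → Q* = 12.8182, P* = 62.3636.
At the ceiling P = 46, quantity supplied = (46 − 17.5)/3.5 = 8.1429.
Willingness to pay at Q' = 8.1429: 88 − 2·8.1429 = 71.7142.
ΔQ = 12.8182 − 8.1429 = 4.6753; wedge = 71.7142 − 46 = 25.7142.
Welfare loss = ½ × 4.6753 × 25.7142 = 60.11.

60.11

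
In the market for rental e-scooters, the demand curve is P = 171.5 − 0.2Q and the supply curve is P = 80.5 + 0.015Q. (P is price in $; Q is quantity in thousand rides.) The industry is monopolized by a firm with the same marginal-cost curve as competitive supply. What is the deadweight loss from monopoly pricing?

$4472.79 thousand

Competitive equilibrium: 171.5 − 0.2Q = 80.5 + 0.015Q → Q* = 423.25581, P* = 86.84884.
Marginal revenue: MR = 171.5 − 0.4Q. Set MR = MC: 171.5 − 0.4Q = 80.5 + 0.015Q → Q_m = 219.27711.
Price P_m = 171.5 − 0.2·219.27711 = 127.64458; MC(Q_m) = 80.5 + 0.015·219.27711 = 83.78916.
Competitive Q* = 423.25581, so ΔQ = 203.9787; wedge = 127.64458 − 83.78916 = 43.85542.
Welfare loss = ½ × 203.9787 × 43.85542 = $4472.79 thousand.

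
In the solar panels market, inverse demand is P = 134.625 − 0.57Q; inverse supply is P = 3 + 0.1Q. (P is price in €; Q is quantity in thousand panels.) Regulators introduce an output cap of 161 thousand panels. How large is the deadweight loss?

€421.12 thousand

Competitive equilibrium: 134.625 − 0.57Q = 3 + 0.1Q → Q* = 196.4552, P* = 22.6455.
At Q = 161: demand price = 134.625 − 0.57·161 = 42.855; supply price = 3 + 0.1·161 = 19.1.
ΔQ = 196.4552 − 161 = 35.4552; wedge = 42.855 − 19.1 = 23.755.
Deadweight loss = ½ × 35.4552 × 23.755 = €421.12 thousand.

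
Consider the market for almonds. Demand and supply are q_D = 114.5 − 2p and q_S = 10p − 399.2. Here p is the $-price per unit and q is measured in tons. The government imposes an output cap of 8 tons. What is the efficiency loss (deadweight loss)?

In inverse form: demand p = 57.25 − 0.5q, supply p = 39.92 + 0.1q.
Competitive equilibrium: 57.25 − 0.5q = 39.92 + 0.1q → q* = 28.8833, p* = 42.8083.
At q = 8: demand price = 57.25 − 0.5·8 = 53.25; supply price = 39.92 + 0.1·8 = 40.72.
Δq = 28.8833 − 8 = 20.8833; wedge = 53.25 − 40.72 = 12.53.
The triangle = ½ × 20.8833 × 12.53 = $130.83.

$130.83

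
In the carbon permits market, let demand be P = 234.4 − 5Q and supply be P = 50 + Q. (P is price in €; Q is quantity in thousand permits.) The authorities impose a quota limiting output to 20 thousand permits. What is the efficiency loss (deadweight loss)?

Competitive equilibrium: 234.4 − 5Q = 50 + Q → Q* = 30.7333, P* = 80.7333.
At Q = 20: demand price = 234.4 − 5·20 = 134.4; supply price = 50 + 1·20 = 70.
ΔQ = 30.7333 − 20 = 10.7333; wedge = 134.4 − 70 = 64.4.
DWL = ½ × 10.7333 × 64.4 = €345.61 thousand.

€345.61 thousand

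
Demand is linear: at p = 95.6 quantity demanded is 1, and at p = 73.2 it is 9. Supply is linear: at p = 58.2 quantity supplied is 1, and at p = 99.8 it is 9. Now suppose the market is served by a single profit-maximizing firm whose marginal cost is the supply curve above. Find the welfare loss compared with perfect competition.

8.66

Demand slope = (73.2 − 95.6)/(9 − 1) = −2.8, so p = 98.4 − 2.8q.
Supply slope = (99.8 − 58.2)/(9 − 1) = 5.2, so p = 53 + 5.2q.
Competitive equilibrium: 98.4 − 2.8q = 53 + 5.2q → q* = 5.675, p* = 82.51.
Marginal revenue: MR = 98.4 − 5.6q. Set MR = MC: 98.4 − 5.6q = 53 + 5.2q → q_m = 4.2037.
Price p_m = 98.4 − 2.8·4.2037 = 86.6296; MC(q_m) = 53 + 5.2·4.2037 = 74.8592.
Competitive q* = 5.675, so Δq = 1.4713; wedge = 86.6296 − 74.8592 = 11.7704.
The triangle = ½ × 1.4713 × 11.7704 = 8.66.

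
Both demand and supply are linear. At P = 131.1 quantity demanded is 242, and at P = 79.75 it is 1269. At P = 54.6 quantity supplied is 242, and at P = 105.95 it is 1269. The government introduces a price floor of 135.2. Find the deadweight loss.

Demand slope = (79.75 − 131.1)/(1269 − 242) = −0.05, so P = 143.2 − 0.05Q.
Supply slope = (105.95 − 54.6)/(1269 − 242) = 0.05, so P = 42.5 + 0.05Q.
Competitive equilibrium: 143.2 − 0.05Q = 42.5 + 0.05Q → Q* = 1007, P* = 92.85.
At the floor P = 135.2, quantity demanded = (143.2 − 135.2)/0.05 = 160.
Sellers' marginal cost at Q' = 160: 42.5 + 0.05·160 = 50.5.
ΔQ = 1007 − 160 = 847; wedge = 135.2 − 50.5 = 84.7.
The triangle = ½ × 847 × 84.7 = 35870.45.

35870.45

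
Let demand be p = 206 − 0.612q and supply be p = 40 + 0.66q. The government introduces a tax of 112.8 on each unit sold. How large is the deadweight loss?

5001.51

Competitive equilibrium: 206 − 0.612q = 40 + 0.66q → q* = 130.5031, p* = 126.1321.
With the tax, the buyer price exceeds the seller price by 112.8: (206 − 0.612q) − (40 + 0.66q) = 112.8 → q' = 41.8239.
Δq = 130.5031 − 41.8239 = 88.6792; the wedge equals the tax, 112.8.
Welfare loss = ½ × 88.6792 × 112.8 = 5001.51.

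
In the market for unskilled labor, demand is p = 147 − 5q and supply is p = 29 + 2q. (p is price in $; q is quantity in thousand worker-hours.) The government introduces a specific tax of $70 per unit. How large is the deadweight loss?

Competitive equilibrium: 147 − 5q = 29 + 2q → q* = 16.8571, p* = 62.7143.
With the tax, the buyer price exceeds the seller price by 70: (147 − 5q) − (29 + 2q) = 70 → q' = 6.8571.
Δq = 16.8571 − 6.8571 = 10; the wedge equals the tax, 70.
DWL = ½ × 10 × 70 = $350 thousand.

$350 thousand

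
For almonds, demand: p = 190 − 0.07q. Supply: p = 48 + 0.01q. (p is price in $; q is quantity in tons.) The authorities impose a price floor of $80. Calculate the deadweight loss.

Competitive equilibrium: 190 − 0.07q = 48 + 0.01q → q* = 1775, p* = 65.75.
At the floor p = 80, quantity demanded = (190 − 80)/0.07 = 1571.4286.
Sellers' marginal cost at q' = 1571.4286: 48 + 0.01·1571.4286 = 63.7143.
Δq = 1775 − 1571.4286 = 203.5714; wedge = 80 − 63.7143 = 16.2857.
Welfare loss = ½ × 203.5714 × 16.2857 = $1657.65.

$1657.65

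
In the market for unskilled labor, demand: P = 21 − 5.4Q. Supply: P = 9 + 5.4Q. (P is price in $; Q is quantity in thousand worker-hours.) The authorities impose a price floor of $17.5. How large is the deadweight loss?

Competitive equilibrium: 21 − 5.4Q = 9 + 5.4Q → Q* = 1.1111, P* = 15.
At the floor P = 17.5, quantity demanded = (21 − 17.5)/5.4 = 0.6481.
Sellers' marginal cost at Q' = 0.6481: 9 + 5.4·0.6481 = 12.4997.
ΔQ = 1.1111 − 0.6481 = 0.463; wedge = 17.5 − 12.4997 = 5.0003.
DWL = ½ × 0.463 × 5.0003 = $1.16 thousand.

$1.16 thousand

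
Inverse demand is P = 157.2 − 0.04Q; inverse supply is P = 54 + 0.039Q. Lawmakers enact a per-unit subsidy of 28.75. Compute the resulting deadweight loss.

Competitive equilibrium: 157.2 − 0.04Q = 54 + 0.039Q → Q* = 1306.3291, P* = 104.9468.
The subsidy lowers effective supply by 28.75: P = 25.25 + 0.039Q.
New quantity: 157.2 − 0.04Q = 25.25 + 0.039Q → Q' = 1670.2532.
Overproduction ΔQ = 1670.2532 − 1306.3291 = 363.9241; wedge = subsidy = 28.75.
The triangle = ½ × 363.9241 × 28.75 = 5231.41.

5231.41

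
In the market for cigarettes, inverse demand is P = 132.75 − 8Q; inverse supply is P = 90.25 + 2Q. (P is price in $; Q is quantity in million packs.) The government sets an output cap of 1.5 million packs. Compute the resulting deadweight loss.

Competitive equilibrium: 132.75 − 8Q = 90.25 + 2Q → Q* = 4.25, P* = 98.75.
At Q = 1.5: demand price = 132.75 − 8·1.5 = 120.75; supply price = 90.25 + 2·1.5 = 93.25.
ΔQ = 4.25 − 1.5 = 2.75; wedge = 120.75 − 93.25 = 27.5.
The triangle = ½ × 2.75 × 27.5 = $37.81 million.

$37.81 million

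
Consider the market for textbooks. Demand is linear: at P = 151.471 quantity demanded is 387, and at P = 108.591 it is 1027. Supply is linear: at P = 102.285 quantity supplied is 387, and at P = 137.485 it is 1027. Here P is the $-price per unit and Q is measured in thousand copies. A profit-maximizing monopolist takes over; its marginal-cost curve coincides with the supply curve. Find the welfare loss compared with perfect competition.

$4786.19 thousand

Demand slope = (108.591 − 151.471)/(1027 − 387) = −0.067, so P = 177.4 − 0.067Q.
Supply slope = (137.485 − 102.285)/(1027 − 387) = 0.055, so P = 81 + 0.055Q.
Competitive equilibrium: 177.4 − 0.067Q = 81 + 0.055Q → Q* = 790.16393, P* = 124.45902.
Marginal revenue: MR = 177.4 − 0.134Q. Set MR = MC: 177.4 − 0.134Q = 81 + 0.055Q → Q_m = 510.05291.
Price P_m = 177.4 − 0.067·510.05291 = 143.22646; MC(Q_m) = 81 + 0.055·510.05291 = 109.05291.
Competitive Q* = 790.16393, so ΔQ = 280.11102; wedge = 143.22646 − 109.05291 = 34.17355.
Welfare loss = ½ × 280.11102 × 34.17355 = $4786.19 thousand.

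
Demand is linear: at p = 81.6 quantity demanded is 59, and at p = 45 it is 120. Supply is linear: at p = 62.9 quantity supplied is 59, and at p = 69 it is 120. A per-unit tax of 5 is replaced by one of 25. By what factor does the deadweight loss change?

25

Demand slope = (45 − 81.6)/(120 − 59) = −0.6, so p = 117 − 0.6q.
Supply slope = (69 − 62.9)/(120 − 59) = 0.1, so p = 57 + 0.1q.
Competitive equilibrium: 117 − 0.6q = 57 + 0.1q → q* = 85.7143, p* = 65.5714.
For a per-unit tax t: Δq = t/0.7, so DWL = ½·t·(t/0.7) = t²/1.4.
At t = 5: DWL = 17.857. At t = 25: DWL = 446.429.
Ratio = (25/5)² = 25.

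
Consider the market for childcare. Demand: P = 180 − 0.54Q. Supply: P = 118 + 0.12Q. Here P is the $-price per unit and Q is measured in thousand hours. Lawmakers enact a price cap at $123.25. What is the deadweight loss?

Competitive equilibrium: 180 − 0.54Q = 118 + 0.12Q → Q* = 93.9394, P* = 129.2727.
At the ceiling P = 123.25, quantity supplied = (123.25 − 118)/0.12 = 43.75.
Willingness to pay at Q' = 43.75: 180 − 0.54·43.75 = 156.375.
ΔQ = 93.9394 − 43.75 = 50.1894; wedge = 156.375 − 123.25 = 33.125.
The triangle = ½ × 50.1894 × 33.125 = $831.26 thousand.

$831.26 thousand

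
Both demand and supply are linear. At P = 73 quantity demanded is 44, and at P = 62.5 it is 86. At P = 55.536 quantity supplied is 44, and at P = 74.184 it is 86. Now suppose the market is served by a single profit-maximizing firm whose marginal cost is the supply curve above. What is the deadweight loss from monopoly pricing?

116.42

Demand slope = (62.5 − 73)/(86 − 44) = −0.25, so P = 84 − 0.25Q.
Supply slope = (74.184 − 55.536)/(86 − 44) = 0.444, so P = 36 + 0.444Q.
Competitive equilibrium: 84 − 0.25Q = 36 + 0.444Q → Q* = 69.1643, P* = 66.7089.
Marginal revenue: MR = 84 − 0.5Q. Set MR = MC: 84 − 0.5Q = 36 + 0.444Q → Q_m = 50.8475.
Price P_m = 84 − 0.25·50.8475 = 71.2881; MC(Q_m) = 36 + 0.444·50.8475 = 58.5763.
Competitive Q* = 69.1643, so ΔQ = 18.3168; wedge = 71.2881 − 58.5763 = 12.7118.
The triangle = ½ × 18.3168 × 12.7118 = 116.42.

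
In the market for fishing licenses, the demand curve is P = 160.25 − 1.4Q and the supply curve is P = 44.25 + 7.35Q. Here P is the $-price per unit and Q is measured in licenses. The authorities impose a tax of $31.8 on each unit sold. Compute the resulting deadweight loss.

$57.79

Competitive equilibrium: 160.25 − 1.4Q = 44.25 + 7.35Q → Q* = 13.25714, P* = 141.69.
With the tax, the buyer price exceeds the seller price by 31.8: (160.25 − 1.4Q) − (44.25 + 7.35Q) = 31.8 → Q' = 9.62286.
ΔQ = 13.25714 − 9.62286 = 3.63428; the wedge equals the tax, 31.8.
DWL = ½ × 3.63428 × 31.8 = $57.79.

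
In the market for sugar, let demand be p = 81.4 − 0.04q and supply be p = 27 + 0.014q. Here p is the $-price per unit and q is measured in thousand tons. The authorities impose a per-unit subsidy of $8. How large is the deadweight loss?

$592.59 thousand

Competitive equilibrium: 81.4 − 0.04q = 27 + 0.014q → q* = 1007.4074, p* = 41.1037.
The subsidy lowers effective supply by 8: p = 19 + 0.014q.
New quantity: 81.4 − 0.04q = 19 + 0.014q → q' = 1155.5556.
Overproduction Δq = 1155.5556 − 1007.4074 = 148.1482; wedge = subsidy = 8.
Welfare loss = ½ × 148.1482 × 8 = $592.59 thousand.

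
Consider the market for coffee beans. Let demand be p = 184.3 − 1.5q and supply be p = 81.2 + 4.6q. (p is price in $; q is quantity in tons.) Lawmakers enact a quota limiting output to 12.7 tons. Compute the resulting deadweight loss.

$53.84

Competitive equilibrium: 184.3 − 1.5q = 81.2 + 4.6q → q* = 16.9016, p* = 158.9475.
At q = 12.7: demand price = 184.3 − 1.5·12.7 = 165.25; supply price = 81.2 + 4.6·12.7 = 139.62.
Δq = 16.9016 − 12.7 = 4.2016; wedge = 165.25 − 139.62 = 25.63.
Deadweight loss = ½ × 4.2016 × 25.63 = $53.84.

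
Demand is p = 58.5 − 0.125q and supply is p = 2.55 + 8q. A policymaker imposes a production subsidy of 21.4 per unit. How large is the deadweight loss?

28.18

Competitive equilibrium: 58.5 − 0.125q = 2.55 + 8q → q* = 6.8862, p* = 57.6392.
The subsidy lowers effective supply by 21.4: p = 8q − 18.85.
New quantity: 58.5 − 0.125q = 8q − 18.85 → q' = 9.52.
Overproduction Δq = 9.52 − 6.8862 = 2.6338; wedge = subsidy = 21.4.
Welfare loss = ½ × 2.6338 × 21.4 = 28.18.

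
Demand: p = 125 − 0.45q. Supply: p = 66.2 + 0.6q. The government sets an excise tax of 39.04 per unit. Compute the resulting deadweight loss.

Competitive equilibrium: 125 − 0.45q = 66.2 + 0.6q → q* = 56, p* = 99.8.
With the tax, the buyer price exceeds the seller price by 39.04: (125 − 0.45q) − (66.2 + 0.6q) = 39.04 → q' = 18.819.
Δq = 56 − 18.819 = 37.181; the wedge equals the tax, 39.04.
DWL = ½ × 37.181 × 39.04 = 725.77.

725.77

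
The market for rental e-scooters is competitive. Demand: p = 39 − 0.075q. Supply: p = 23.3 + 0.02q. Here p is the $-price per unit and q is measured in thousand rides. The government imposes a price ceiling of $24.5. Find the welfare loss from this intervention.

Competitive equilibrium: 39 − 0.075q = 23.3 + 0.02q → q* = 165.2632, p* = 26.6053.
At the ceiling p = 24.5, quantity supplied = (24.5 − 23.3)/0.02 = 60.
Willingness to pay at q' = 60: 39 − 0.075·60 = 34.5.
Δq = 165.2632 − 60 = 105.2632; wedge = 34.5 − 24.5 = 10.
Welfare loss = ½ × 105.2632 × 10 = $526.32 thousand.

$526.32 thousand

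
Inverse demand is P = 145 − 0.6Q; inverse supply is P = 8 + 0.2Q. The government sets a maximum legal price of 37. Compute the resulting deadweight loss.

Competitive equilibrium: 145 − 0.6Q = 8 + 0.2Q → Q* = 171.25, P* = 42.25.
At the ceiling P = 37, quantity supplied = (37 − 8)/0.2 = 145.
Willingness to pay at Q' = 145: 145 − 0.6·145 = 58.
ΔQ = 171.25 − 145 = 26.25; wedge = 58 − 37 = 21.
The triangle = ½ × 26.25 × 21 = 275.625.

275.625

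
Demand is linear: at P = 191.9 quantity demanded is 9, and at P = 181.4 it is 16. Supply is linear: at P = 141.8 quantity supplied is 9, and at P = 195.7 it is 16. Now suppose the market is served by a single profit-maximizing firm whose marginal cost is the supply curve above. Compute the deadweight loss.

18.86

Demand slope = (181.4 − 191.9)/(16 − 9) = −1.5, so P = 205.4 − 1.5Q.
Supply slope = (195.7 − 141.8)/(16 − 9) = 7.7, so P = 72.5 + 7.7Q.
Competitive equilibrium: 205.4 − 1.5Q = 72.5 + 7.7Q → Q* = 14.4457, P* = 183.7315.
Marginal revenue: MR = 205.4 − 3Q. Set MR = MC: 205.4 − 3Q = 72.5 + 7.7Q → Q_m = 12.4206.
Price P_m = 205.4 − 1.5·12.4206 = 186.7691; MC(Q_m) = 72.5 + 7.7·12.4206 = 168.1386.
Competitive Q* = 14.4457, so ΔQ = 2.0251; wedge = 186.7691 − 168.1386 = 18.6305.
The triangle = ½ × 2.0251 × 18.6305 = 18.86.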